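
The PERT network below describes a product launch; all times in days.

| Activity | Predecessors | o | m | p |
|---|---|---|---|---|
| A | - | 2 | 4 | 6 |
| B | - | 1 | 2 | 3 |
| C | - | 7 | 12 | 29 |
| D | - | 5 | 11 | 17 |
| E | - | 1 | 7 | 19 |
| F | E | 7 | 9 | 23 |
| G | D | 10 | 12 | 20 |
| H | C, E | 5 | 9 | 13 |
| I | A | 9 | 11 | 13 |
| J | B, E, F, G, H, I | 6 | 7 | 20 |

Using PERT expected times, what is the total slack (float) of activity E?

5 days

te_A = (2 + 4·4 + 6)/6 = 24/6 = 4
te_B = (1 + 4·2 + 3)/6 = 12/6 = 2
te_C = (7 + 4·12 + 29)/6 = 84/6 = 14
te_D = (5 + 4·11 + 17)/6 = 66/6 = 11
te_E = (1 + 4·7 + 19)/6 = 48/6 = 8
te_F = (7 + 4·9 + 23)/6 = 66/6 = 11
te_G = (10 + 4·12 + 20)/6 = 78/6 = 13
te_H = (5 + 4·9 + 13)/6 = 54/6 = 9
te_I = (9 + 4·11 + 13)/6 = 66/6 = 11
te_J = (6 + 4·7 + 20)/6 = 54/6 = 9

Forward pass:
ES_A = 0; EF_A = 4
ES_B = 0; EF_B = 2
ES_C = 0; EF_C = 14
ES_D = 0; EF_D = 11
ES_E = 0; EF_E = 8
ES_F = 8; EF_F = 8+11 = 19
ES_G = 11; EF_G = 11+13 = 24
ES_H = max(EF_C=14, EF_E=8) = 14; EF_H = 14+9 = 23
ES_I = 4; EF_I = 4+11 = 15
ES_J = max(EF_B=2, EF_E=8, EF_F=19, EF_G=24, EF_H=23, EF_I=15) = 24; EF_J = 24+9 = 33
Expected project duration μ = 33 days. Critical path: D → G → J.

Backward pass:
LF_J = 33; LS_J = 33−9 = 24
LF_I = LS_J = 24; LS_I = 24−11 = 13
LF_H = LS_J = 24; LS_H = 24−9 = 15
LF_G = LS_J = 24; LS_G = 24−13 = 11
LF_F = LS_J = 24; LS_F = 24−11 = 13
LF_E = min(LS_F=13, LS_H=15, LS_J=24) = 13; LS_E = 13−8 = 5
LF_D = LS_G = 11; LS_D = 11−11 = 0
LF_C = LS_H = 15; LS_C = 15−14 = 1
LF_B = LS_J = 24; LS_B = 24−2 = 22
LF_A = LS_I = 13; LS_A = 13−4 = 9
Slack_E = LS_E − ES_E = 5 − 0 = 5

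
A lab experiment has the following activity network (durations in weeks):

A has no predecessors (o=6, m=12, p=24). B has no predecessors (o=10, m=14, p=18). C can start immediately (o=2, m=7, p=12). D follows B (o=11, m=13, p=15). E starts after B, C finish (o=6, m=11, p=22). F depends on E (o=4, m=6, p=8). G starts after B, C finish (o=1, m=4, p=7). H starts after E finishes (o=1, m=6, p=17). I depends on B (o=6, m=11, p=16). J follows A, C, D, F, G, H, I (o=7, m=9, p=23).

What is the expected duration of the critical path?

te_A = (6 + 4·12 + 24)/6 = 78/6 = 13
te_B = (10 + 4·14 + 18)/6 = 84/6 = 14
te_C = (2 + 4·7 + 12)/6 = 42/6 = 7
te_D = (11 + 4·13 + 15)/6 = 78/6 = 13
te_E = (6 + 4·11 + 22)/6 = 72/6 = 12
te_F = (4 + 4·6 + 8)/6 = 36/6 = 6
te_G = (1 + 4·4 + 7)/6 = 24/6 = 4
te_H = (1 + 4·6 + 17)/6 = 42/6 = 7
te_I = (6 + 4·11 + 16)/6 = 66/6 = 11
te_J = (7 + 4·9 + 23)/6 = 66/6 = 11

Forward pass:
ES_A = 0; EF_A = 13
ES_B = 0; EF_B = 14
ES_C = 0; EF_C = 7
ES_D = 14; EF_D = 14+13 = 27
ES_E = max(EF_B=14, EF_C=7) = 14; EF_E = 14+12 = 26
ES_F = 26; EF_F = 26+6 = 32
ES_G = max(EF_B=14, EF_C=7) = 14; EF_G = 14+4 = 18
ES_H = 26; EF_H = 26+7 = 33
ES_I = 14; EF_I = 14+11 = 25
ES_J = max(EF_A=13, EF_C=7, EF_D=27, EF_F=32, EF_G=18, EF_H=33, EF_I=25) = 33; EF_J = 33+11 = 44
Expected project duration μ = 44 weeks. Critical path: B → E → H → J.

44 weeks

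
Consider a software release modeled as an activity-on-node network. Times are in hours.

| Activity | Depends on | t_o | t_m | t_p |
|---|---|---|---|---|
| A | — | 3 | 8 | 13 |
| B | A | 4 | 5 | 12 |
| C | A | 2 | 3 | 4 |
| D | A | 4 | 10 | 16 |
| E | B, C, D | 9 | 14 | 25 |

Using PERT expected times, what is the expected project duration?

33 hours

te_A = (3 + 4·8 + 13)/6 = 48/6 = 8
te_B = (4 + 4·5 + 12)/6 = 36/6 = 6
te_C = (2 + 4·3 + 4)/6 = 18/6 = 3
te_D = (4 + 4·10 + 16)/6 = 60/6 = 10
te_E = (9 + 4·14 + 25)/6 = 90/6 = 15

Forward pass:
ES_A = 0; EF_A = 8
ES_B = 8; EF_B = 8+6 = 14
ES_C = 8; EF_C = 8+3 = 11
ES_D = 8; EF_D = 8+10 = 18
ES_E = max(EF_B=14, EF_C=11, EF_D=18) = 18; EF_E = 18+15 = 33
Expected project duration μ = 33 hours. Critical path: A → D → E.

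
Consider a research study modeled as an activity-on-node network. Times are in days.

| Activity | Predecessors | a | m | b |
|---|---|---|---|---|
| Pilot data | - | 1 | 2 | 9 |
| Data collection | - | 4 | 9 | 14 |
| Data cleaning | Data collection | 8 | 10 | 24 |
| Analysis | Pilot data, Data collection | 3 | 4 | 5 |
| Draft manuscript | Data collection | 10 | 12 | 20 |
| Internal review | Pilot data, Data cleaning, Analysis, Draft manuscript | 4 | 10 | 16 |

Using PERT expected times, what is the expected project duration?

32 days

te_Pilot data = (1 + 4·2 + 9)/6 = 18/6 = 3
te_Data collection = (4 + 4·9 + 14)/6 = 54/6 = 9
te_Data cleaning = (8 + 4·10 + 24)/6 = 72/6 = 12
te_Analysis = (3 + 4·4 + 5)/6 = 24/6 = 4
te_Draft manuscript = (10 + 4·12 + 20)/6 = 78/6 = 13
te_Internal review = (4 + 4·10 + 16)/6 = 60/6 = 10

Forward pass:
ES_Pilot data = 0; EF_Pilot data = 3
ES_Data collection = 0; EF_Data collection = 9
ES_Data cleaning = 9; EF_Data cleaning = 9+12 = 21
ES_Analysis = max(EF_Pilot data=3, EF_Data collection=9) = 9; EF_Analysis = 9+4 = 13
ES_Draft manuscript = 9; EF_Draft manuscript = 9+13 = 22
ES_Internal review = max(EF_Pilot data=3, EF_Data cleaning=21, EF_Analysis=13, EF_Draft manuscript=22) = 22; EF_Internal review = 22+10 = 32
Expected project duration μ = 32 days. Critical path: Data collection → Draft manuscript → Internal review.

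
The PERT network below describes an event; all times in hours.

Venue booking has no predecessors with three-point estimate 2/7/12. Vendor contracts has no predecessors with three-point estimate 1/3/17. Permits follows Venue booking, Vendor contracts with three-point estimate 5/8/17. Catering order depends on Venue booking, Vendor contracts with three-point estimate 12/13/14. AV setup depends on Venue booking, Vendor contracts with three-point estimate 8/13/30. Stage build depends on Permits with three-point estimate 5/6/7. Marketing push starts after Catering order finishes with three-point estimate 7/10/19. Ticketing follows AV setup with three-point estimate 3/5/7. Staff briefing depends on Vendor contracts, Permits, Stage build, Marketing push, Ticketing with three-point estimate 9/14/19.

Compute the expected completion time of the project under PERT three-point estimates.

te_Venue booking = (2 + 4·7 + 12)/6 = 42/6 = 7
te_Vendor contracts = (1 + 4·3 + 17)/6 = 30/6 = 5
te_Permits = (5 + 4·8 + 17)/6 = 54/6 = 9
te_Catering order = (12 + 4·13 + 14)/6 = 78/6 = 13
te_AV setup = (8 + 4·13 + 30)/6 = 90/6 = 15
te_Stage build = (5 + 4·6 + 7)/6 = 36/6 = 6
te_Marketing push = (7 + 4·10 + 19)/6 = 66/6 = 11
te_Ticketing = (3 + 4·5 + 7)/6 = 30/6 = 5
te_Staff briefing = (9 + 4·14 + 19)/6 = 84/6 = 14

Forward pass:
ES_Venue booking = 0; EF_Venue booking = 7
ES_Vendor contracts = 0; EF_Vendor contracts = 5
ES_Permits = max(EF_Venue booking=7, EF_Vendor contracts=5) = 7; EF_Permits = 7+9 = 16
ES_Catering order = max(EF_Venue booking=7, EF_Vendor contracts=5) = 7; EF_Catering order = 7+13 = 20
ES_AV setup = max(EF_Venue booking=7, EF_Vendor contracts=5) = 7; EF_AV setup = 7+15 = 22
ES_Stage build = 16; EF_Stage build = 16+6 = 22
ES_Marketing push = 20; EF_Marketing push = 20+11 = 31
ES_Ticketing = 22; EF_Ticketing = 22+5 = 27
ES_Staff briefing = max(EF_Vendor contracts=5, EF_Permits=16, EF_Stage build=22, EF_Marketing push=31, EF_Ticketing=27) = 31; EF_Staff briefing = 31+14 = 45
Expected project duration μ = 45 hours. Critical path: Venue booking → Catering order → Marketing push → Staff briefing.

45 hours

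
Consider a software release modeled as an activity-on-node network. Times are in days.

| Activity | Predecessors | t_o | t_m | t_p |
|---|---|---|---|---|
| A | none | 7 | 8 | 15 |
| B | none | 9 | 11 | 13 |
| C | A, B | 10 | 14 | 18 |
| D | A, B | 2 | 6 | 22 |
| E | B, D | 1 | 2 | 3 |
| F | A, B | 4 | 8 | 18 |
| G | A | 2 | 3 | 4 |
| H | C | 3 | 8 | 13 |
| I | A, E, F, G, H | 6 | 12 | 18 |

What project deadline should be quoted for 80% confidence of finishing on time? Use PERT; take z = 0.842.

47.5 days

te_A = (7 + 4·8 + 15)/6 = 54/6 = 9; σ²_A = ((15−7)/6)² = 1.778
te_B = (9 + 4·11 + 13)/6 = 66/6 = 11; σ²_B = ((13−9)/6)² = 0.444
te_C = (10 + 4·14 + 18)/6 = 84/6 = 14; σ²_C = ((18−10)/6)² = 1.778
te_D = (2 + 4·6 + 22)/6 = 48/6 = 8; σ²_D = ((22−2)/6)² = 11.111
te_E = (1 + 4·2 + 3)/6 = 12/6 = 2; σ²_E = ((3−1)/6)² = 0.111
te_F = (4 + 4·8 + 18)/6 = 54/6 = 9; σ²_F = ((18−4)/6)² = 5.444
te_G = (2 + 4·3 + 4)/6 = 18/6 = 3; σ²_G = ((4−2)/6)² = 0.111
te_H = (3 + 4·8 + 13)/6 = 48/6 = 8; σ²_H = ((13−3)/6)² = 2.778
te_I = (6 + 4·12 + 18)/6 = 72/6 = 12; σ²_I = ((18−6)/6)² = 4.000

Forward pass:
ES_A = 0; EF_A = 9
ES_B = 0; EF_B = 11
ES_C = max(EF_A=9, EF_B=11) = 11; EF_C = 11+14 = 25
ES_D = max(EF_A=9, EF_B=11) = 11; EF_D = 11+8 = 19
ES_E = max(EF_B=11, EF_D=19) = 19; EF_E = 19+2 = 21
ES_F = max(EF_A=9, EF_B=11) = 11; EF_F = 11+9 = 20
ES_G = 9; EF_G = 9+3 = 12
ES_H = 25; EF_H = 25+8 = 33
ES_I = max(EF_A=9, EF_E=21, EF_F=20, EF_G=12, EF_H=33) = 33; EF_I = 33+12 = 45
Expected project duration μ = 45 days. Critical path: B → C → H → I.

Variance along critical path = 0.444 + 1.778 + 2.778 + 4.000 = 9.000; σ = 3.000 days.
D = μ + z·σ = 45 + 0.842·3.000 = 47.5 days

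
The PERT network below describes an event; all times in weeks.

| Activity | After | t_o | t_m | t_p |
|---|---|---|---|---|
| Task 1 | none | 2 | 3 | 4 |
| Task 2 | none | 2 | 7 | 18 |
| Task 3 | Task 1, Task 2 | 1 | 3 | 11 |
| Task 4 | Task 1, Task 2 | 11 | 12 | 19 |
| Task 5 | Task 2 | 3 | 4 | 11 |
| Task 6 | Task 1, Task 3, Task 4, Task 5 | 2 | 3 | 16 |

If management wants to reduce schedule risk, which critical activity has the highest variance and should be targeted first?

Task 2

te_Task 1 = (2 + 4·3 + 4)/6 = 18/6 = 3; σ²_Task 1 = ((4−2)/6)² = 0.111
te_Task 2 = (2 + 4·7 + 18)/6 = 48/6 = 8; σ²_Task 2 = ((18−2)/6)² = 7.111
te_Task 3 = (1 + 4·3 + 11)/6 = 24/6 = 4; σ²_Task 3 = ((11−1)/6)² = 2.778
te_Task 4 = (11 + 4·12 + 19)/6 = 78/6 = 13; σ²_Task 4 = ((19−11)/6)² = 1.778
te_Task 5 = (3 + 4·4 + 11)/6 = 30/6 = 5; σ²_Task 5 = ((11−3)/6)² = 1.778
te_Task 6 = (2 + 4·3 + 16)/6 = 30/6 = 5; σ²_Task 6 = ((16−2)/6)² = 5.444

Forward pass:
ES_Task 1 = 0; EF_Task 1 = 3
ES_Task 2 = 0; EF_Task 2 = 8
ES_Task 3 = max(EF_Task 1=3, EF_Task 2=8) = 8; EF_Task 3 = 8+4 = 12
ES_Task 4 = max(EF_Task 1=3, EF_Task 2=8) = 8; EF_Task 4 = 8+13 = 21
ES_Task 5 = 8; EF_Task 5 = 8+5 = 13
ES_Task 6 = max(EF_Task 1=3, EF_Task 3=12, EF_Task 4=21, EF_Task 5=13) = 21; EF_Task 6 = 21+5 = 26
Expected project duration μ = 26 weeks. Critical path: Task 2 → Task 4 → Task 6.

Variances on critical path: σ²_Task 2=7.111, σ²_Task 4=1.778, σ²_Task 6=5.444.
Largest is σ²_Task 2 = 7.111.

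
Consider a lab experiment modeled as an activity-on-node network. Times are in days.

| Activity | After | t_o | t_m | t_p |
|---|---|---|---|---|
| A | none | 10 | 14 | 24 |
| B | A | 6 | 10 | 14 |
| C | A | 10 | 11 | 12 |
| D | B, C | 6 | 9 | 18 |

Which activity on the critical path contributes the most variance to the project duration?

A

te_A = (10 + 4·14 + 24)/6 = 90/6 = 15; σ²_A = ((24−10)/6)² = 5.444
te_B = (6 + 4·10 + 14)/6 = 60/6 = 10; σ²_B = ((14−6)/6)² = 1.778
te_C = (10 + 4·11 + 12)/6 = 66/6 = 11; σ²_C = ((12−10)/6)² = 0.111
te_D = (6 + 4·9 + 18)/6 = 60/6 = 10; σ²_D = ((18−6)/6)² = 4.000

Forward pass:
ES_A = 0; EF_A = 15
ES_B = 15; EF_B = 15+10 = 25
ES_C = 15; EF_C = 15+11 = 26
ES_D = max(EF_B=25, EF_C=26) = 26; EF_D = 26+10 = 36
Expected project duration μ = 36 days. Critical path: A → C → D.

Variances on critical path: σ²_A=5.444, σ²_C=0.111, σ²_D=4.000.
Largest is σ²_A = 5.444.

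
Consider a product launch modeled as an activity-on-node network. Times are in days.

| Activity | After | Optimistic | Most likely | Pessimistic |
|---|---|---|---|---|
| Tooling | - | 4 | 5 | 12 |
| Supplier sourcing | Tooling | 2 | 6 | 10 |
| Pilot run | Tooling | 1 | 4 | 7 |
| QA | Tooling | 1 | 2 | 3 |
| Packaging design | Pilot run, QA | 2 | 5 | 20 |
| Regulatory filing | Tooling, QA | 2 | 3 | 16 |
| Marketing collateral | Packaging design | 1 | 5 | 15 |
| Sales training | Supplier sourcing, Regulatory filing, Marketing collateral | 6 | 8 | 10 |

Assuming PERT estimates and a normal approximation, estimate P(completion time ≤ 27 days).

te_Tooling = (4 + 4·5 + 12)/6 = 36/6 = 6; σ²_Tooling = ((12−4)/6)² = 1.778
te_Supplier sourcing = (2 + 4·6 + 10)/6 = 36/6 = 6; σ²_Supplier sourcing = ((10−2)/6)² = 1.778
te_Pilot run = (1 + 4·4 + 7)/6 = 24/6 = 4; σ²_Pilot run = ((7−1)/6)² = 1.000
te_QA = (1 + 4·2 + 3)/6 = 12/6 = 2; σ²_QA = ((3−1)/6)² = 0.111
te_Packaging design = (2 + 4·5 + 20)/6 = 42/6 = 7; σ²_Packaging design = ((20−2)/6)² = 9.000
te_Regulatory filing = (2 + 4·3 + 16)/6 = 30/6 = 5; σ²_Regulatory filing = ((16−2)/6)² = 5.444
te_Marketing collateral = (1 + 4·5 + 15)/6 = 36/6 = 6; σ²_Marketing collateral = ((15−1)/6)² = 5.444
te_Sales training = (6 + 4·8 + 10)/6 = 48/6 = 8; σ²_Sales training = ((10−6)/6)² = 0.444

Forward pass:
ES_Tooling = 0; EF_Tooling = 6
ES_Supplier sourcing = 6; EF_Supplier sourcing = 6+6 = 12
ES_Pilot run = 6; EF_Pilot run = 6+4 = 10
ES_QA = 6; EF_QA = 6+2 = 8
ES_Packaging design = max(EF_Pilot run=10, EF_QA=8) = 10; EF_Packaging design = 10+7 = 17
ES_Regulatory filing = max(EF_Tooling=6, EF_QA=8) = 8; EF_Regulatory filing = 8+5 = 13
ES_Marketing collateral = 17; EF_Marketing collateral = 17+6 = 23
ES_Sales training = max(EF_Supplier sourcing=12, EF_Regulatory filing=13, EF_Marketing collateral=23) = 23; EF_Sales training = 23+8 = 31
Expected project duration μ = 31 days. Critical path: Tooling → Pilot run → Packaging design → Marketing collateral → Sales training.

Variance along critical path = 1.778 + 1.000 + 9.000 + 5.444 + 0.444 = 17.667; σ = √17.667 = 4.203 days.
Z = (27 − 31) / 4.203 = -0.952
P(T ≤ 27) = Φ(-0.952) ≈ 0.171

0.171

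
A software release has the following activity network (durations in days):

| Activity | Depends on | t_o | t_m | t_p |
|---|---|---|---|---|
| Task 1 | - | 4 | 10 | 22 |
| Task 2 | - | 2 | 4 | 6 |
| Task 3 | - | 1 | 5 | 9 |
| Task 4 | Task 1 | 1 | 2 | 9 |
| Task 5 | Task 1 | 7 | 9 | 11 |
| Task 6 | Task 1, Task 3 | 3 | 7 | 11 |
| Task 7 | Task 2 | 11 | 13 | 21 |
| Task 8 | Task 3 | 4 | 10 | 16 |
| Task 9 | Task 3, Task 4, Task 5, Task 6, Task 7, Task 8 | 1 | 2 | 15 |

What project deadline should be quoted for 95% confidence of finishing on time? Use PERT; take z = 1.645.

30.3 days

te_Task 1 = (4 + 4·10 + 22)/6 = 66/6 = 11; σ²_Task 1 = ((22−4)/6)² = 9.000
te_Task 2 = (2 + 4·4 + 6)/6 = 24/6 = 4; σ²_Task 2 = ((6−2)/6)² = 0.444
te_Task 3 = (1 + 4·5 + 9)/6 = 30/6 = 5; σ²_Task 3 = ((9−1)/6)² = 1.778
te_Task 4 = (1 + 4·2 + 9)/6 = 18/6 = 3; σ²_Task 4 = ((9−1)/6)² = 1.778
te_Task 5 = (7 + 4·9 + 11)/6 = 54/6 = 9; σ²_Task 5 = ((11−7)/6)² = 0.444
te_Task 6 = (3 + 4·7 + 11)/6 = 42/6 = 7; σ²_Task 6 = ((11−3)/6)² = 1.778
te_Task 7 = (11 + 4·13 + 21)/6 = 84/6 = 14; σ²_Task 7 = ((21−11)/6)² = 2.778
te_Task 8 = (4 + 4·10 + 16)/6 = 60/6 = 10; σ²_Task 8 = ((16−4)/6)² = 4.000
te_Task 9 = (1 + 4·2 + 15)/6 = 24/6 = 4; σ²_Task 9 = ((15−1)/6)² = 5.444

Forward pass:
ES_Task 1 = 0; EF_Task 1 = 11
ES_Task 2 = 0; EF_Task 2 = 4
ES_Task 3 = 0; EF_Task 3 = 5
ES_Task 4 = 11; EF_Task 4 = 11+3 = 14
ES_Task 5 = 11; EF_Task 5 = 11+9 = 20
ES_Task 6 = max(EF_Task 1=11, EF_Task 3=5) = 11; EF_Task 6 = 11+7 = 18
ES_Task 7 = 4; EF_Task 7 = 4+14 = 18
ES_Task 8 = 5; EF_Task 8 = 5+10 = 15
ES_Task 9 = max(EF_Task 3=5, EF_Task 4=14, EF_Task 5=20, EF_Task 6=18, EF_Task 7=18, EF_Task 8=15) = 20; EF_Task 9 = 20+4 = 24
Expected project duration μ = 24 days. Critical path: Task 1 → Task 5 → Task 9.

Variance along critical path = 9.000 + 0.444 + 5.444 = 14.889; σ = 3.859 days.
D = μ + z·σ = 24 + 1.645·3.859 = 30.3 days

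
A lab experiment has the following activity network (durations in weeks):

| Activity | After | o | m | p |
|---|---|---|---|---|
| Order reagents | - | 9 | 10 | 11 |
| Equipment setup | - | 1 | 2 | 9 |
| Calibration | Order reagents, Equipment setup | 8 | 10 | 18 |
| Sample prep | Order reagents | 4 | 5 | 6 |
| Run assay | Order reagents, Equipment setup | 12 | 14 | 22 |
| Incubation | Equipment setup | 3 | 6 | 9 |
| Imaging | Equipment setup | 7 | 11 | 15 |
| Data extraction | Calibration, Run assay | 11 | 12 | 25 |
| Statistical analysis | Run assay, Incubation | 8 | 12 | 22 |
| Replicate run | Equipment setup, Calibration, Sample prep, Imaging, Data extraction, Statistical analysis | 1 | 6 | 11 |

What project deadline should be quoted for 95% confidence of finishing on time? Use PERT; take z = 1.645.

te_Order reagents = (9 + 4·10 + 11)/6 = 60/6 = 10; σ²_Order reagents = ((11−9)/6)² = 0.111
te_Equipment setup = (1 + 4·2 + 9)/6 = 18/6 = 3; σ²_Equipment setup = ((9−1)/6)² = 1.778
te_Calibration = (8 + 4·10 + 18)/6 = 66/6 = 11; σ²_Calibration = ((18−8)/6)² = 2.778
te_Sample prep = (4 + 4·5 + 6)/6 = 30/6 = 5; σ²_Sample prep = ((6−4)/6)² = 0.111
te_Run assay = (12 + 4·14 + 22)/6 = 90/6 = 15; σ²_Run assay = ((22−12)/6)² = 2.778
te_Incubation = (3 + 4·6 + 9)/6 = 36/6 = 6; σ²_Incubation = ((9−3)/6)² = 1.000
te_Imaging = (7 + 4·11 + 15)/6 = 66/6 = 11; σ²_Imaging = ((15−7)/6)² = 1.778
te_Data extraction = (11 + 4·12 + 25)/6 = 84/6 = 14; σ²_Data extraction = ((25−11)/6)² = 5.444
te_Statistical analysis = (8 + 4·12 + 22)/6 = 78/6 = 13; σ²_Statistical analysis = ((22−8)/6)² = 5.444
te_Replicate run = (1 + 4·6 + 11)/6 = 36/6 = 6; σ²_Replicate run = ((11−1)/6)² = 2.778

Forward pass:
ES_Order reagents = 0; EF_Order reagents = 10
ES_Equipment setup = 0; EF_Equipment setup = 3
ES_Calibration = max(EF_Order reagents=10, EF_Equipment setup=3) = 10; EF_Calibration = 10+11 = 21
ES_Sample prep = 10; EF_Sample prep = 10+5 = 15
ES_Run assay = max(EF_Order reagents=10, EF_Equipment setup=3) = 10; EF_Run assay = 10+15 = 25
ES_Incubation = 3; EF_Incubation = 3+6 = 9
ES_Imaging = 3; EF_Imaging = 3+11 = 14
ES_Data extraction = max(EF_Calibration=21, EF_Run assay=25) = 25; EF_Data extraction = 25+14 = 39
ES_Statistical analysis = max(EF_Run assay=25, EF_Incubation=9) = 25; EF_Statistical analysis = 25+13 = 38
ES_Replicate run = max(EF_Equipment setup=3, EF_Calibration=21, EF_Sample prep=15, EF_Imaging=14, EF_Data extraction=39, EF_Statistical analysis=38) = 39; EF_Replicate run = 39+6 = 45
Expected project duration μ = 45 weeks. Critical path: Order reagents → Run assay → Data extraction → Replicate run.

Variance along critical path = 0.111 + 2.778 + 5.444 + 2.778 = 11.111; σ = 3.333 weeks.
D = μ + z·σ = 45 + 1.645·3.333 = 50.5 weeks

50.5 weeks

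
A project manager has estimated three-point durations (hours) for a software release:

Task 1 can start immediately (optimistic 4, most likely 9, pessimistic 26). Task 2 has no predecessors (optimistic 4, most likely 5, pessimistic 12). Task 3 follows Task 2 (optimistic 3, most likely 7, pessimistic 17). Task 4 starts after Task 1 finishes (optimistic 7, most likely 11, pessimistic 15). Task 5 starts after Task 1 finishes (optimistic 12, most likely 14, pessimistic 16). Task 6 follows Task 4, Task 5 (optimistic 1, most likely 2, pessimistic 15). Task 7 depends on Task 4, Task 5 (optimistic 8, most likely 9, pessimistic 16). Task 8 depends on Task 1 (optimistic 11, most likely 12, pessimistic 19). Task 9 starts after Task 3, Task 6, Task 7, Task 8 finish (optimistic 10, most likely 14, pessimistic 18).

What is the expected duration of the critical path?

49 hours

te_Task 1 = (4 + 4·9 + 26)/6 = 66/6 = 11
te_Task 2 = (4 + 4·5 + 12)/6 = 36/6 = 6
te_Task 3 = (3 + 4·7 + 17)/6 = 48/6 = 8
te_Task 4 = (7 + 4·11 + 15)/6 = 66/6 = 11
te_Task 5 = (12 + 4·14 + 16)/6 = 84/6 = 14
te_Task 6 = (1 + 4·2 + 15)/6 = 24/6 = 4
te_Task 7 = (8 + 4·9 + 16)/6 = 60/6 = 10
te_Task 8 = (11 + 4·12 + 19)/6 = 78/6 = 13
te_Task 9 = (10 + 4·14 + 18)/6 = 84/6 = 14

Forward pass:
ES_Task 1 = 0; EF_Task 1 = 11
ES_Task 2 = 0; EF_Task 2 = 6
ES_Task 3 = 6; EF_Task 3 = 6+8 = 14
ES_Task 4 = 11; EF_Task 4 = 11+11 = 22
ES_Task 5 = 11; EF_Task 5 = 11+14 = 25
ES_Task 6 = max(EF_Task 4=22, EF_Task 5=25) = 25; EF_Task 6 = 25+4 = 29
ES_Task 7 = max(EF_Task 4=22, EF_Task 5=25) = 25; EF_Task 7 = 25+10 = 35
ES_Task 8 = 11; EF_Task 8 = 11+13 = 24
ES_Task 9 = max(EF_Task 3=14, EF_Task 6=29, EF_Task 7=35, EF_Task 8=24) = 35; EF_Task 9 = 35+14 = 49
Expected project duration μ = 49 hours. Critical path: Task 1 → Task 5 → Task 7 → Task 9.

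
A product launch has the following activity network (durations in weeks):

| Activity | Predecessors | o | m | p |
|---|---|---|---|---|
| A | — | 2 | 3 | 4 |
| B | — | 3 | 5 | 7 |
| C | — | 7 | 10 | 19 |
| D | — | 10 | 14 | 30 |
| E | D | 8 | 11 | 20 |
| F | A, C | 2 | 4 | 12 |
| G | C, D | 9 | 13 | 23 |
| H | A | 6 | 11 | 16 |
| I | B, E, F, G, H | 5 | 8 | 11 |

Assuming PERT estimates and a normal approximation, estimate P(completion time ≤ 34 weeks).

te_A = (2 + 4·3 + 4)/6 = 18/6 = 3; σ²_A = ((4−2)/6)² = 0.111
te_B = (3 + 4·5 + 7)/6 = 30/6 = 5; σ²_B = ((7−3)/6)² = 0.444
te_C = (7 + 4·10 + 19)/6 = 66/6 = 11; σ²_C = ((19−7)/6)² = 4.000
te_D = (10 + 4·14 + 30)/6 = 96/6 = 16; σ²_D = ((30−10)/6)² = 11.111
te_E = (8 + 4·11 + 20)/6 = 72/6 = 12; σ²_E = ((20−8)/6)² = 4.000
te_F = (2 + 4·4 + 12)/6 = 30/6 = 5; σ²_F = ((12−2)/6)² = 2.778
te_G = (9 + 4·13 + 23)/6 = 84/6 = 14; σ²_G = ((23−9)/6)² = 5.444
te_H = (6 + 4·11 + 16)/6 = 66/6 = 11; σ²_H = ((16−6)/6)² = 2.778
te_I = (5 + 4·8 + 11)/6 = 48/6 = 8; σ²_I = ((11−5)/6)² = 1.000

Forward pass:
ES_A = 0; EF_A = 3
ES_B = 0; EF_B = 5
ES_C = 0; EF_C = 11
ES_D = 0; EF_D = 16
ES_E = 16; EF_E = 16+12 = 28
ES_F = max(EF_A=3, EF_C=11) = 11; EF_F = 11+5 = 16
ES_G = max(EF_C=11, EF_D=16) = 16; EF_G = 16+14 = 30
ES_H = 3; EF_H = 3+11 = 14
ES_I = max(EF_B=5, EF_E=28, EF_F=16, EF_G=30, EF_H=14) = 30; EF_I = 30+8 = 38
Expected project duration μ = 38 weeks. Critical path: D → G → I.

Variance along critical path = 11.111 + 5.444 + 1.000 = 17.556; σ = √17.556 = 4.190 weeks.
Z = (34 − 38) / 4.190 = -0.955
P(T ≤ 34) = Φ(-0.955) ≈ 0.170

0.170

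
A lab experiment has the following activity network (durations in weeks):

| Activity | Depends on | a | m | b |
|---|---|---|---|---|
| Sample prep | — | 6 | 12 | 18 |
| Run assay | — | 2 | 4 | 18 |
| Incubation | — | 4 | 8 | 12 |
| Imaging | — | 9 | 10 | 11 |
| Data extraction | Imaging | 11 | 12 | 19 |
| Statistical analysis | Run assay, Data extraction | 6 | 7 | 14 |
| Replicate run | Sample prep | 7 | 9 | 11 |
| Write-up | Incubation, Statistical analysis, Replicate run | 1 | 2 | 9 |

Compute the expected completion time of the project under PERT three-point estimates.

34 weeks

te_Sample prep = (6 + 4·12 + 18)/6 = 72/6 = 12
te_Run assay = (2 + 4·4 + 18)/6 = 36/6 = 6
te_Incubation = (4 + 4·8 + 12)/6 = 48/6 = 8
te_Imaging = (9 + 4·10 + 11)/6 = 60/6 = 10
te_Data extraction = (11 + 4·12 + 19)/6 = 78/6 = 13
te_Statistical analysis = (6 + 4·7 + 14)/6 = 48/6 = 8
te_Replicate run = (7 + 4·9 + 11)/6 = 54/6 = 9
te_Write-up = (1 + 4·2 + 9)/6 = 18/6 = 3

Forward pass:
ES_Sample prep = 0; EF_Sample prep = 12
ES_Run assay = 0; EF_Run assay = 6
ES_Incubation = 0; EF_Incubation = 8
ES_Imaging = 0; EF_Imaging = 10
ES_Data extraction = 10; EF_Data extraction = 10+13 = 23
ES_Statistical analysis = max(EF_Run assay=6, EF_Data extraction=23) = 23; EF_Statistical analysis = 23+8 = 31
ES_Replicate run = 12; EF_Replicate run = 12+9 = 21
ES_Write-up = max(EF_Incubation=8, EF_Statistical analysis=31, EF_Replicate run=21) = 31; EF_Write-up = 31+3 = 34
Expected project duration μ = 34 weeks. Critical path: Imaging → Data extraction → Statistical analysis → Write-up.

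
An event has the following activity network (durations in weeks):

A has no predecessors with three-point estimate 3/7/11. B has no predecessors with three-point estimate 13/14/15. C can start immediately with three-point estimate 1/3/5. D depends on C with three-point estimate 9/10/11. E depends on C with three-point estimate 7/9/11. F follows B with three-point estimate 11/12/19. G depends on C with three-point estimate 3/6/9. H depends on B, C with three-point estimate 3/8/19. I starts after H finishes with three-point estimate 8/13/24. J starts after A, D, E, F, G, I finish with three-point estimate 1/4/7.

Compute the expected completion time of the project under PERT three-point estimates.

41 weeks

te_A = (3 + 4·7 + 11)/6 = 42/6 = 7
te_B = (13 + 4·14 + 15)/6 = 84/6 = 14
te_C = (1 + 4·3 + 5)/6 = 18/6 = 3
te_D = (9 + 4·10 + 11)/6 = 60/6 = 10
te_E = (7 + 4·9 + 11)/6 = 54/6 = 9
te_F = (11 + 4·12 + 19)/6 = 78/6 = 13
te_G = (3 + 4·6 + 9)/6 = 36/6 = 6
te_H = (3 + 4·8 + 19)/6 = 54/6 = 9
te_I = (8 + 4·13 + 24)/6 = 84/6 = 14
te_J = (1 + 4·4 + 7)/6 = 24/6 = 4

Forward pass:
ES_A = 0; EF_A = 7
ES_B = 0; EF_B = 14
ES_C = 0; EF_C = 3
ES_D = 3; EF_D = 3+10 = 13
ES_E = 3; EF_E = 3+9 = 12
ES_F = 14; EF_F = 14+13 = 27
ES_G = 3; EF_G = 3+6 = 9
ES_H = max(EF_B=14, EF_C=3) = 14; EF_H = 14+9 = 23
ES_I = 23; EF_I = 23+14 = 37
ES_J = max(EF_A=7, EF_D=13, EF_E=12, EF_F=27, EF_G=9, EF_I=37) = 37; EF_J = 37+4 = 41
Expected project duration μ = 41 weeks. Critical path: B → H → I → J.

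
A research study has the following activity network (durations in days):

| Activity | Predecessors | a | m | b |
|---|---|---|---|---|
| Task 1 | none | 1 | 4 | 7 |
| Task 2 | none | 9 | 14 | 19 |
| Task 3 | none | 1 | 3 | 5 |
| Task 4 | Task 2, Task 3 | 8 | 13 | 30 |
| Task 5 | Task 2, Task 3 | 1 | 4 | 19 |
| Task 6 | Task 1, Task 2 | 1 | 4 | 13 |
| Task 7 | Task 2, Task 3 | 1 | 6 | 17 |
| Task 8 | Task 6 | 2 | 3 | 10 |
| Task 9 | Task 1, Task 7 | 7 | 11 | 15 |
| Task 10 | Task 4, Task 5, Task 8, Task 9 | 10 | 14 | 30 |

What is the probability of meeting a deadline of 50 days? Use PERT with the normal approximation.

te_Task 1 = (1 + 4·4 + 7)/6 = 24/6 = 4; σ²_Task 1 = ((7−1)/6)² = 1.000
te_Task 2 = (9 + 4·14 + 19)/6 = 84/6 = 14; σ²_Task 2 = ((19−9)/6)² = 2.778
te_Task 3 = (1 + 4·3 + 5)/6 = 18/6 = 3; σ²_Task 3 = ((5−1)/6)² = 0.444
te_Task 4 = (8 + 4·13 + 30)/6 = 90/6 = 15; σ²_Task 4 = ((30−8)/6)² = 13.444
te_Task 5 = (1 + 4·4 + 19)/6 = 36/6 = 6; σ²_Task 5 = ((19−1)/6)² = 9.000
te_Task 6 = (1 + 4·4 + 13)/6 = 30/6 = 5; σ²_Task 6 = ((13−1)/6)² = 4.000
te_Task 7 = (1 + 4·6 + 17)/6 = 42/6 = 7; σ²_Task 7 = ((17−1)/6)² = 7.111
te_Task 8 = (2 + 4·3 + 10)/6 = 24/6 = 4; σ²_Task 8 = ((10−2)/6)² = 1.778
te_Task 9 = (7 + 4·11 + 15)/6 = 66/6 = 11; σ²_Task 9 = ((15−7)/6)² = 1.778
te_Task 10 = (10 + 4·14 + 30)/6 = 96/6 = 16; σ²_Task 10 = ((30−10)/6)² = 11.111

Forward pass:
ES_Task 1 = 0; EF_Task 1 = 4
ES_Task 2 = 0; EF_Task 2 = 14
ES_Task 3 = 0; EF_Task 3 = 3
ES_Task 4 = max(EF_Task 2=14, EF_Task 3=3) = 14; EF_Task 4 = 14+15 = 29
ES_Task 5 = max(EF_Task 2=14, EF_Task 3=3) = 14; EF_Task 5 = 14+6 = 20
ES_Task 6 = max(EF_Task 1=4, EF_Task 2=14) = 14; EF_Task 6 = 14+5 = 19
ES_Task 7 = max(EF_Task 2=14, EF_Task 3=3) = 14; EF_Task 7 = 14+7 = 21
ES_Task 8 = 19; EF_Task 8 = 19+4 = 23
ES_Task 9 = max(EF_Task 1=4, EF_Task 7=21) = 21; EF_Task 9 = 21+11 = 32
ES_Task 10 = max(EF_Task 4=29, EF_Task 5=20, EF_Task 8=23, EF_Task 9=32) = 32; EF_Task 10 = 32+16 = 48
Expected project duration μ = 48 days. Critical path: Task 2 → Task 7 → Task 9 → Task 10.

Variance along critical path = 2.778 + 7.111 + 1.778 + 11.111 = 22.778; σ = √22.778 = 4.773 days.
Z = (50 − 48) / 4.773 = 0.419
P(T ≤ 50) = Φ(0.419) ≈ 0.662

0.662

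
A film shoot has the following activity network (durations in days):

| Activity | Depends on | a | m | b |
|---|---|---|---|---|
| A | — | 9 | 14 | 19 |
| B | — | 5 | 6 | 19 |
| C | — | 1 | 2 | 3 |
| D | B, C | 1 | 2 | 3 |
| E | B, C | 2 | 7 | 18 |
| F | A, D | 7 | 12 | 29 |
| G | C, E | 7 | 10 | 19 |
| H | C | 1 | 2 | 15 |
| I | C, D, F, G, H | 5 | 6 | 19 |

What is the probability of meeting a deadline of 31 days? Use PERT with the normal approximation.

te_A = (9 + 4·14 + 19)/6 = 84/6 = 14; σ²_A = ((19−9)/6)² = 2.778
te_B = (5 + 4·6 + 19)/6 = 48/6 = 8; σ²_B = ((19−5)/6)² = 5.444
te_C = (1 + 4·2 + 3)/6 = 12/6 = 2; σ²_C = ((3−1)/6)² = 0.111
te_D = (1 + 4·2 + 3)/6 = 12/6 = 2; σ²_D = ((3−1)/6)² = 0.111
te_E = (2 + 4·7 + 18)/6 = 48/6 = 8; σ²_E = ((18−2)/6)² = 7.111
te_F = (7 + 4·12 + 29)/6 = 84/6 = 14; σ²_F = ((29−7)/6)² = 13.444
te_G = (7 + 4·10 + 19)/6 = 66/6 = 11; σ²_G = ((19−7)/6)² = 4.000
te_H = (1 + 4·2 + 15)/6 = 24/6 = 4; σ²_H = ((15−1)/6)² = 5.444
te_I = (5 + 4·6 + 19)/6 = 48/6 = 8; σ²_I = ((19−5)/6)² = 5.444

Forward pass:
ES_A = 0; EF_A = 14
ES_B = 0; EF_B = 8
ES_C = 0; EF_C = 2
ES_D = max(EF_B=8, EF_C=2) = 8; EF_D = 8+2 = 10
ES_E = max(EF_B=8, EF_C=2) = 8; EF_E = 8+8 = 16
ES_F = max(EF_A=14, EF_D=10) = 14; EF_F = 14+14 = 28
ES_G = max(EF_C=2, EF_E=16) = 16; EF_G = 16+11 = 27
ES_H = 2; EF_H = 2+4 = 6
ES_I = max(EF_C=2, EF_D=10, EF_F=28, EF_G=27, EF_H=6) = 28; EF_I = 28+8 = 36
Expected project duration μ = 36 days. Critical path: A → F → I.

Variance along critical path = 2.778 + 13.444 + 5.444 = 21.667; σ = √21.667 = 4.655 days.
Z = (31 − 36) / 4.655 = -1.074
P(T ≤ 31) = Φ(-1.074) ≈ 0.141

0.141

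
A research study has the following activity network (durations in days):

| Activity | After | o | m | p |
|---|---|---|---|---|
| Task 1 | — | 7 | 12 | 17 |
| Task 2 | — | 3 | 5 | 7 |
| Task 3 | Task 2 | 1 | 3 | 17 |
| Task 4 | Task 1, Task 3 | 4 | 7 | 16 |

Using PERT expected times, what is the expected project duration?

20 days

te_Task 1 = (7 + 4·12 + 17)/6 = 72/6 = 12
te_Task 2 = (3 + 4·5 + 7)/6 = 30/6 = 5
te_Task 3 = (1 + 4·3 + 17)/6 = 30/6 = 5
te_Task 4 = (4 + 4·7 + 16)/6 = 48/6 = 8

Forward pass:
ES_Task 1 = 0; EF_Task 1 = 12
ES_Task 2 = 0; EF_Task 2 = 5
ES_Task 3 = 5; EF_Task 3 = 5+5 = 10
ES_Task 4 = max(EF_Task 1=12, EF_Task 3=10) = 12; EF_Task 4 = 12+8 = 20
Expected project duration μ = 20 days. Critical path: Task 1 → Task 4.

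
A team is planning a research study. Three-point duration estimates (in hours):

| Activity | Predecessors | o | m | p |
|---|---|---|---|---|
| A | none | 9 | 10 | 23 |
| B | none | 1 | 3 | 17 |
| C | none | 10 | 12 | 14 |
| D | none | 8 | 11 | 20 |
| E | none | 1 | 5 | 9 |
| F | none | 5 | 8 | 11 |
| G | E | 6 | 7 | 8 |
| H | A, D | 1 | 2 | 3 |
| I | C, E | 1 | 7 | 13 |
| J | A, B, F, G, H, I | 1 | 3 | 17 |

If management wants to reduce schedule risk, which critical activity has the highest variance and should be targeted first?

te_A = (9 + 4·10 + 23)/6 = 72/6 = 12; σ²_A = ((23−9)/6)² = 5.444
te_B = (1 + 4·3 + 17)/6 = 30/6 = 5; σ²_B = ((17−1)/6)² = 7.111
te_C = (10 + 4·12 + 14)/6 = 72/6 = 12; σ²_C = ((14−10)/6)² = 0.444
te_D = (8 + 4·11 + 20)/6 = 72/6 = 12; σ²_D = ((20−8)/6)² = 4.000
te_E = (1 + 4·5 + 9)/6 = 30/6 = 5; σ²_E = ((9−1)/6)² = 1.778
te_F = (5 + 4·8 + 11)/6 = 48/6 = 8; σ²_F = ((11−5)/6)² = 1.000
te_G = (6 + 4·7 + 8)/6 = 42/6 = 7; σ²_G = ((8−6)/6)² = 0.111
te_H = (1 + 4·2 + 3)/6 = 12/6 = 2; σ²_H = ((3−1)/6)² = 0.111
te_I = (1 + 4·7 + 13)/6 = 42/6 = 7; σ²_I = ((13−1)/6)² = 4.000
te_J = (1 + 4·3 + 17)/6 = 30/6 = 5; σ²_J = ((17−1)/6)² = 7.111

Forward pass:
ES_A = 0; EF_A = 12
ES_B = 0; EF_B = 5
ES_C = 0; EF_C = 12
ES_D = 0; EF_D = 12
ES_E = 0; EF_E = 5
ES_F = 0; EF_F = 8
ES_G = 5; EF_G = 5+7 = 12
ES_H = max(EF_A=12, EF_D=12) = 12; EF_H = 12+2 = 14
ES_I = max(EF_C=12, EF_E=5) = 12; EF_I = 12+7 = 19
ES_J = max(EF_A=12, EF_B=5, EF_F=8, EF_G=12, EF_H=14, EF_I=19) = 19; EF_J = 19+5 = 24
Expected project duration μ = 24 hours. Critical path: C → I → J.

Variances on critical path: σ²_C=0.444, σ²_I=4.000, σ²_J=7.111.
Largest is σ²_J = 7.111.

J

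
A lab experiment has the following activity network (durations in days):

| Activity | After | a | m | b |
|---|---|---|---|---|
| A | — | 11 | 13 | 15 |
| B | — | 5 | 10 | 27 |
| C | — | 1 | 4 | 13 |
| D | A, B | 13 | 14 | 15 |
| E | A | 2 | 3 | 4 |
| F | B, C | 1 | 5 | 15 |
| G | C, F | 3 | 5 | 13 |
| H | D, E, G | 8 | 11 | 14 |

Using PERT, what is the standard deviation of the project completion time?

te_A = (11 + 4·13 + 15)/6 = 78/6 = 13; σ²_A = ((15−11)/6)² = 0.444
te_B = (5 + 4·10 + 27)/6 = 72/6 = 12; σ²_B = ((27−5)/6)² = 13.444
te_C = (1 + 4·4 + 13)/6 = 30/6 = 5; σ²_C = ((13−1)/6)² = 4.000
te_D = (13 + 4·14 + 15)/6 = 84/6 = 14; σ²_D = ((15−13)/6)² = 0.111
te_E = (2 + 4·3 + 4)/6 = 18/6 = 3; σ²_E = ((4−2)/6)² = 0.111
te_F = (1 + 4·5 + 15)/6 = 36/6 = 6; σ²_F = ((15−1)/6)² = 5.444
te_G = (3 + 4·5 + 13)/6 = 36/6 = 6; σ²_G = ((13−3)/6)² = 2.778
te_H = (8 + 4·11 + 14)/6 = 66/6 = 11; σ²_H = ((14−8)/6)² = 1.000

Forward pass:
ES_A = 0; EF_A = 13
ES_B = 0; EF_B = 12
ES_C = 0; EF_C = 5
ES_D = max(EF_A=13, EF_B=12) = 13; EF_D = 13+14 = 27
ES_E = 13; EF_E = 13+3 = 16
ES_F = max(EF_B=12, EF_C=5) = 12; EF_F = 12+6 = 18
ES_G = max(EF_C=5, EF_F=18) = 18; EF_G = 18+6 = 24
ES_H = max(EF_D=27, EF_E=16, EF_G=24) = 27; EF_H = 27+11 = 38
Expected project duration μ = 38 days. Critical path: A → D → H.

Variance along critical path = 0.444 + 0.111 + 1.000 = 1.556
σ = √1.556 = 1.247 days

1.25 days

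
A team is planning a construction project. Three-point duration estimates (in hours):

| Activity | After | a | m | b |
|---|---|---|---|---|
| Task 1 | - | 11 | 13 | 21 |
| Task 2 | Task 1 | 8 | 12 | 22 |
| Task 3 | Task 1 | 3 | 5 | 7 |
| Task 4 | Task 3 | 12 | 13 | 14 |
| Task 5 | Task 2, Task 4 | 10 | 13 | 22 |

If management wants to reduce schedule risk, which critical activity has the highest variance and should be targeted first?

te_Task 1 = (11 + 4·13 + 21)/6 = 84/6 = 14; σ²_Task 1 = ((21−11)/6)² = 2.778
te_Task 2 = (8 + 4·12 + 22)/6 = 78/6 = 13; σ²_Task 2 = ((22−8)/6)² = 5.444
te_Task 3 = (3 + 4·5 + 7)/6 = 30/6 = 5; σ²_Task 3 = ((7−3)/6)² = 0.444
te_Task 4 = (12 + 4·13 + 14)/6 = 78/6 = 13; σ²_Task 4 = ((14−12)/6)² = 0.111
te_Task 5 = (10 + 4·13 + 22)/6 = 84/6 = 14; σ²_Task 5 = ((22−10)/6)² = 4.000

Forward pass:
ES_Task 1 = 0; EF_Task 1 = 14
ES_Task 2 = 14; EF_Task 2 = 14+13 = 27
ES_Task 3 = 14; EF_Task 3 = 14+5 = 19
ES_Task 4 = 19; EF_Task 4 = 19+13 = 32
ES_Task 5 = max(EF_Task 2=27, EF_Task 4=32) = 32; EF_Task 5 = 32+14 = 46
Expected project duration μ = 46 hours. Critical path: Task 1 → Task 3 → Task 4 → Task 5.

Variances on critical path: σ²_Task 1=2.778, σ²_Task 3=0.444, σ²_Task 4=0.111, σ²_Task 5=4.000.
Largest is σ²_Task 5 = 4.000.

Task 5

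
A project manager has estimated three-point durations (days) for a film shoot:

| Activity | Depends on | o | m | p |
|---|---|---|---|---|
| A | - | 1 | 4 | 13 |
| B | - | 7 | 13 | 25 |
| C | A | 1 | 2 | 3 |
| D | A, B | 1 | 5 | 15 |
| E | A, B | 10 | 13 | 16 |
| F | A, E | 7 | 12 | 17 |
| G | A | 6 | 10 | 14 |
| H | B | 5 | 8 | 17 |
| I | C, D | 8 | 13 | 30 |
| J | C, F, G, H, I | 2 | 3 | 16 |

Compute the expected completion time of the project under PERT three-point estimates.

44 days

te_A = (1 + 4·4 + 13)/6 = 30/6 = 5
te_B = (7 + 4·13 + 25)/6 = 84/6 = 14
te_C = (1 + 4·2 + 3)/6 = 12/6 = 2
te_D = (1 + 4·5 + 15)/6 = 36/6 = 6
te_E = (10 + 4·13 + 16)/6 = 78/6 = 13
te_F = (7 + 4·12 + 17)/6 = 72/6 = 12
te_G = (6 + 4·10 + 14)/6 = 60/6 = 10
te_H = (5 + 4·8 + 17)/6 = 54/6 = 9
te_I = (8 + 4·13 + 30)/6 = 90/6 = 15
te_J = (2 + 4·3 + 16)/6 = 30/6 = 5

Forward pass:
ES_A = 0; EF_A = 5
ES_B = 0; EF_B = 14
ES_C = 5; EF_C = 5+2 = 7
ES_D = max(EF_A=5, EF_B=14) = 14; EF_D = 14+6 = 20
ES_E = max(EF_A=5, EF_B=14) = 14; EF_E = 14+13 = 27
ES_F = max(EF_A=5, EF_E=27) = 27; EF_F = 27+12 = 39
ES_G = 5; EF_G = 5+10 = 15
ES_H = 14; EF_H = 14+9 = 23
ES_I = max(EF_C=7, EF_D=20) = 20; EF_I = 20+15 = 35
ES_J = max(EF_C=7, EF_F=39, EF_G=15, EF_H=23, EF_I=35) = 39; EF_J = 39+5 = 44
Expected project duration μ = 44 days. Critical path: B → E → F → J.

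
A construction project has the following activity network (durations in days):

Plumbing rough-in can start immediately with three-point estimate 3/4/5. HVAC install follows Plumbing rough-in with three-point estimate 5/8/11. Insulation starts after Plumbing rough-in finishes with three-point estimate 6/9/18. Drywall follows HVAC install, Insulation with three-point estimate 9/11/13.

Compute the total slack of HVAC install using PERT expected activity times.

te_Plumbing rough-in = (3 + 4·4 + 5)/6 = 24/6 = 4
te_HVAC install = (5 + 4·8 + 11)/6 = 48/6 = 8
te_Insulation = (6 + 4·9 + 18)/6 = 60/6 = 10
te_Drywall = (9 + 4·11 + 13)/6 = 66/6 = 11

Forward pass:
ES_Plumbing rough-in = 0; EF_Plumbing rough-in = 4
ES_HVAC install = 4; EF_HVAC install = 4+8 = 12
ES_Insulation = 4; EF_Insulation = 4+10 = 14
ES_Drywall = max(EF_HVAC install=12, EF_Insulation=14) = 14; EF_Drywall = 14+11 = 25
Expected project duration μ = 25 days. Critical path: Plumbing rough-in → Insulation → Drywall.

Backward pass:
LF_Drywall = 25; LS_Drywall = 25−11 = 14
LF_Insulation = LS_Drywall = 14; LS_Insulation = 14−10 = 4
LF_HVAC install = LS_Drywall = 14; LS_HVAC install = 14−8 = 6
LF_Plumbing rough-in = min(LS_HVAC install=6, LS_Insulation=4) = 4; LS_Plumbing rough-in = 4−4 = 0
Slack_HVAC install = LS_HVAC install − ES_HVAC install = 6 − 4 = 2

2 days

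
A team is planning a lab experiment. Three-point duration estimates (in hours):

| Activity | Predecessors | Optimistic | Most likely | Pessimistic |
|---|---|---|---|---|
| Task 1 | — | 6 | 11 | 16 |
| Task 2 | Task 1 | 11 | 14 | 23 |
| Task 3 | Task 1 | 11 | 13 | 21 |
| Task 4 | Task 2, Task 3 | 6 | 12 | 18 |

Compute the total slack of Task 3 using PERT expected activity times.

1 hours

te_Task 1 = (6 + 4·11 + 16)/6 = 66/6 = 11
te_Task 2 = (11 + 4·14 + 23)/6 = 90/6 = 15
te_Task 3 = (11 + 4·13 + 21)/6 = 84/6 = 14
te_Task 4 = (6 + 4·12 + 18)/6 = 72/6 = 12

Forward pass:
ES_Task 1 = 0; EF_Task 1 = 11
ES_Task 2 = 11; EF_Task 2 = 11+15 = 26
ES_Task 3 = 11; EF_Task 3 = 11+14 = 25
ES_Task 4 = max(EF_Task 2=26, EF_Task 3=25) = 26; EF_Task 4 = 26+12 = 38
Expected project duration μ = 38 hours. Critical path: Task 1 → Task 2 → Task 4.

Backward pass:
LF_Task 4 = 38; LS_Task 4 = 38−12 = 26
LF_Task 3 = LS_Task 4 = 26; LS_Task 3 = 26−14 = 12
LF_Task 2 = LS_Task 4 = 26; LS_Task 2 = 26−15 = 11
LF_Task 1 = min(LS_Task 2=11, LS_Task 3=12) = 11; LS_Task 1 = 11−11 = 0
Slack_Task 3 = LS_Task 3 − ES_Task 3 = 12 − 11 = 1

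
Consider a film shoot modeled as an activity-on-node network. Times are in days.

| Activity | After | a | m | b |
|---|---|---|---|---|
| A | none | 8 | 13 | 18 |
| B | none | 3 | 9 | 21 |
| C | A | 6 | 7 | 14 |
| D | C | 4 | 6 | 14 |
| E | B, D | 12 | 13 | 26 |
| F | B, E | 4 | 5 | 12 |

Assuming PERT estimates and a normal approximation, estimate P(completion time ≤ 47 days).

0.300

te_A = (8 + 4·13 + 18)/6 = 78/6 = 13; σ²_A = ((18−8)/6)² = 2.778
te_B = (3 + 4·9 + 21)/6 = 60/6 = 10; σ²_B = ((21−3)/6)² = 9.000
te_C = (6 + 4·7 + 14)/6 = 48/6 = 8; σ²_C = ((14−6)/6)² = 1.778
te_D = (4 + 4·6 + 14)/6 = 42/6 = 7; σ²_D = ((14−4)/6)² = 2.778
te_E = (12 + 4·13 + 26)/6 = 90/6 = 15; σ²_E = ((26−12)/6)² = 5.444
te_F = (4 + 4·5 + 12)/6 = 36/6 = 6; σ²_F = ((12−4)/6)² = 1.778

Forward pass:
ES_A = 0; EF_A = 13
ES_B = 0; EF_B = 10
ES_C = 13; EF_C = 13+8 = 21
ES_D = 21; EF_D = 21+7 = 28
ES_E = max(EF_B=10, EF_D=28) = 28; EF_E = 28+15 = 43
ES_F = max(EF_B=10, EF_E=43) = 43; EF_F = 43+6 = 49
Expected project duration μ = 49 days. Critical path: A → C → D → E → F.

Variance along critical path = 2.778 + 1.778 + 2.778 + 5.444 + 1.778 = 14.556; σ = √14.556 = 3.815 days.
Z = (47 − 49) / 3.815 = -0.524
P(T ≤ 47) = Φ(-0.524) ≈ 0.300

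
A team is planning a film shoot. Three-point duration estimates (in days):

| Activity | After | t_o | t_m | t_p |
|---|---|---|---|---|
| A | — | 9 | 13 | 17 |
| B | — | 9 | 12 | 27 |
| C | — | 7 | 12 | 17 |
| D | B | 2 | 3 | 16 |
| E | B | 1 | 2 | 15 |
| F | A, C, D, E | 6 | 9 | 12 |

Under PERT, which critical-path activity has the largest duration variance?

te_A = (9 + 4·13 + 17)/6 = 78/6 = 13; σ²_A = ((17−9)/6)² = 1.778
te_B = (9 + 4·12 + 27)/6 = 84/6 = 14; σ²_B = ((27−9)/6)² = 9.000
te_C = (7 + 4·12 + 17)/6 = 72/6 = 12; σ²_C = ((17−7)/6)² = 2.778
te_D = (2 + 4·3 + 16)/6 = 30/6 = 5; σ²_D = ((16−2)/6)² = 5.444
te_E = (1 + 4·2 + 15)/6 = 24/6 = 4; σ²_E = ((15−1)/6)² = 5.444
te_F = (6 + 4·9 + 12)/6 = 54/6 = 9; σ²_F = ((12−6)/6)² = 1.000

Forward pass:
ES_A = 0; EF_A = 13
ES_B = 0; EF_B = 14
ES_C = 0; EF_C = 12
ES_D = 14; EF_D = 14+5 = 19
ES_E = 14; EF_E = 14+4 = 18
ES_F = max(EF_A=13, EF_C=12, EF_D=19, EF_E=18) = 19; EF_F = 19+9 = 28
Expected project duration μ = 28 days. Critical path: B → D → F.

Variances on critical path: σ²_B=9.000, σ²_D=5.444, σ²_F=1.000.
Largest is σ²_B = 9.000.

B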